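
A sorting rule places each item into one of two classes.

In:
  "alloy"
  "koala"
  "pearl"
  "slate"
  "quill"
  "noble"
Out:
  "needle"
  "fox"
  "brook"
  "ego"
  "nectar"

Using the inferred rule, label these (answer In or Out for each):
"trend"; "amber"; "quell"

Out, Out, In

Every 'In' example satisfies: odd length AND contains 'l'. None of the 'Out' examples do.
"trend": length 5, no 'l', fails this test → Out. "amber": length 5, no 'l', fails this test → Out. "quell": length 5, has 'l', satisfies this → In.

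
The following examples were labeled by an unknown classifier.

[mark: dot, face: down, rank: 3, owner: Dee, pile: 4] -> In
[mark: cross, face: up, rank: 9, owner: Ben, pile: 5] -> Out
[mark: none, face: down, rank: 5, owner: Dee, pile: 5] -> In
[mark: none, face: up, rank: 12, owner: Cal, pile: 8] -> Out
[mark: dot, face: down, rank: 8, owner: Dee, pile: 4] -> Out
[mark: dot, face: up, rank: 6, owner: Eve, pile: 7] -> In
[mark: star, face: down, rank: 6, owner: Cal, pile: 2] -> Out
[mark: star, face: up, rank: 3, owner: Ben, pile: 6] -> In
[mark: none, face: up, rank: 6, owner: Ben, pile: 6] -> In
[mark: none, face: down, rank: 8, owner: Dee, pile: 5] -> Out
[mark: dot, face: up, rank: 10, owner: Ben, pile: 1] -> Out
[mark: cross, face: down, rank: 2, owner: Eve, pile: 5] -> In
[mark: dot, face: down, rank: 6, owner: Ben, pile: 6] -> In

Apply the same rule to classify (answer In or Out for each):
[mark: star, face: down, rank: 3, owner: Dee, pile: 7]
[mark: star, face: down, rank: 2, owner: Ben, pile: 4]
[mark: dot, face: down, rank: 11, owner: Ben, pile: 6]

In, In, Out

Every 'In' example satisfies: pile ≥ 4 AND rank ≤ 6. None of the 'Out' examples do.
[mark: star, face: down, rank: 3, owner: Dee, pile: 7]: pile = 7, rank = 3 — checks out, so In.
[mark: star, face: down, rank: 2, owner: Ben, pile: 4]: pile = 4, rank = 2 — checks out, so In.
[mark: dot, face: down, rank: 11, owner: Ben, pile: 6]: pile = 6, rank = 11 — doesn't match, so Out.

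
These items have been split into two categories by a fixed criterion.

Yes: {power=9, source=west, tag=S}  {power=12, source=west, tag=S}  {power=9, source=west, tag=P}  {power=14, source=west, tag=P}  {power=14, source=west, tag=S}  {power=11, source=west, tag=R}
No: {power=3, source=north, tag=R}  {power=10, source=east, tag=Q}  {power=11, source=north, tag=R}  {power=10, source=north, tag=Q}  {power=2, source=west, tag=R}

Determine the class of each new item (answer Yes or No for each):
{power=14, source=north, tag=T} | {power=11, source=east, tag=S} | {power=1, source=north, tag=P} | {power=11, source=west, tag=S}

No, No, No, Yes

All 'Yes' examples share one property — source is west AND power ≥ 3 — and every 'No' example lacks it.
{power=14, source=north, tag=T} → source is north, power = 14 → No.
{power=11, source=east, tag=S} → source is east, power = 11 → No.
{power=1, source=north, tag=P} → source is north, power = 1 → No.
{power=11, source=west, tag=S} → source is west, power = 11 → Yes.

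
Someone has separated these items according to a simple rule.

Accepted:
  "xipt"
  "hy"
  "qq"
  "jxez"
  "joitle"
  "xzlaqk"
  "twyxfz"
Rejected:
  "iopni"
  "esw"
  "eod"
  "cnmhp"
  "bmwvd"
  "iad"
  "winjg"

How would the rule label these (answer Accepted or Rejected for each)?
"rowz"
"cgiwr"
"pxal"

Accepted, Rejected, Accepted

Every 'Accepted' example satisfies: even length. None of the 'Rejected' examples do.
Accepted: "rowz", since length 4.
Rejected: "cgiwr", since length 5.
Accepted: "pxal", since length 4.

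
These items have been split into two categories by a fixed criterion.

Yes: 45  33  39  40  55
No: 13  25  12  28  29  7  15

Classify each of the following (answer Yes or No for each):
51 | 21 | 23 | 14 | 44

Yes, No, No, No, Yes

The distinguishing property — at least 33 — holds for all the 'Yes' cases and none of the 'No' cases.
51: 51 ≥ 33, fits → Yes.
21: 21 < 33, doesn't qualify → No.
23: 23 < 33, doesn't qualify → No.
14: 14 < 33, doesn't qualify → No.
44: 44 ≥ 33, fits → Yes.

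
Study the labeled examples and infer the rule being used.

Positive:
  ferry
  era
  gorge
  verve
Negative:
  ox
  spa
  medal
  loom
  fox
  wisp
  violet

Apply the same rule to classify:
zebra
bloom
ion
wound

Positive, Negative, Negative, Negative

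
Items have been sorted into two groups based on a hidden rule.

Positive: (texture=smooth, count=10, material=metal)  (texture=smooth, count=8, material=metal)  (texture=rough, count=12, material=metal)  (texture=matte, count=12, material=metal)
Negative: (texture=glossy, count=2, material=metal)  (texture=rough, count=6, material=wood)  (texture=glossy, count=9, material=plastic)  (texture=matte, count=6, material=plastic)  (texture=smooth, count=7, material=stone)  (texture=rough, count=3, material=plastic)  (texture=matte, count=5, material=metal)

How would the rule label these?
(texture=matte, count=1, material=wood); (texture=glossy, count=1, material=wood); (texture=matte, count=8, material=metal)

All 'Positive' examples share one property — material is metal AND count ≥ 6 — and every 'Negative' example lacks it.
(texture=matte, count=1, material=wood) — material is wood, count = 1, hence Negative. (texture=glossy, count=1, material=wood) — material is wood, count = 1, hence Negative. (texture=matte, count=8, material=metal) — material is metal, count = 8, hence Positive.

Negative, Negative, Positive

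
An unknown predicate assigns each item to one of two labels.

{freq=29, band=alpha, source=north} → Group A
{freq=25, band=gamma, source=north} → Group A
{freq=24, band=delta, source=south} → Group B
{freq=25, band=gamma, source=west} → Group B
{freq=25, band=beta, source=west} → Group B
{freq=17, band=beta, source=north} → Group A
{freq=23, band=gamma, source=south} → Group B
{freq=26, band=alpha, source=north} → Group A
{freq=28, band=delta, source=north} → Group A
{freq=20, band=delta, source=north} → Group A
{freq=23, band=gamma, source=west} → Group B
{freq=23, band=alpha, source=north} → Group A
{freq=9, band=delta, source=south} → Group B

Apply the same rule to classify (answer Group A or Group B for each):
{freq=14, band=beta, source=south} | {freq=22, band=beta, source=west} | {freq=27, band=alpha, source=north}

'Group A' ⟺ source is north.

Group B, Group B, Group A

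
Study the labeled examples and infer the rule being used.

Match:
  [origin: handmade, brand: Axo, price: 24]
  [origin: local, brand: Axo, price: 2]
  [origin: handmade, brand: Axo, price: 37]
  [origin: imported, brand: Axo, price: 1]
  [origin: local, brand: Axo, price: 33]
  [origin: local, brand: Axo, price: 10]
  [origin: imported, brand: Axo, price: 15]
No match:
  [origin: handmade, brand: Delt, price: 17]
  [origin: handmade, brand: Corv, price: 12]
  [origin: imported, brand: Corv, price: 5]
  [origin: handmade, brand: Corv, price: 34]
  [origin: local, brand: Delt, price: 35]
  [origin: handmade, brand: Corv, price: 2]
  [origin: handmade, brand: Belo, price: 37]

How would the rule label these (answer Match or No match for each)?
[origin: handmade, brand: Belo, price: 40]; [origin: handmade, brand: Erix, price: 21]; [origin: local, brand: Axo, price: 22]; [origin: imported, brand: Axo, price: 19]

No match, No match, Match, Match

The classifier is using: brand is Axo.
[origin: handmade, brand: Belo, price: 40]: brand is Belo — fails this test, so No match.
[origin: handmade, brand: Erix, price: 21]: brand is Erix — fails this test, so No match.
[origin: local, brand: Axo, price: 22]: brand is Axo — satisfies this, so Match.
[origin: imported, brand: Axo, price: 19]: brand is Axo — satisfies this, so Match.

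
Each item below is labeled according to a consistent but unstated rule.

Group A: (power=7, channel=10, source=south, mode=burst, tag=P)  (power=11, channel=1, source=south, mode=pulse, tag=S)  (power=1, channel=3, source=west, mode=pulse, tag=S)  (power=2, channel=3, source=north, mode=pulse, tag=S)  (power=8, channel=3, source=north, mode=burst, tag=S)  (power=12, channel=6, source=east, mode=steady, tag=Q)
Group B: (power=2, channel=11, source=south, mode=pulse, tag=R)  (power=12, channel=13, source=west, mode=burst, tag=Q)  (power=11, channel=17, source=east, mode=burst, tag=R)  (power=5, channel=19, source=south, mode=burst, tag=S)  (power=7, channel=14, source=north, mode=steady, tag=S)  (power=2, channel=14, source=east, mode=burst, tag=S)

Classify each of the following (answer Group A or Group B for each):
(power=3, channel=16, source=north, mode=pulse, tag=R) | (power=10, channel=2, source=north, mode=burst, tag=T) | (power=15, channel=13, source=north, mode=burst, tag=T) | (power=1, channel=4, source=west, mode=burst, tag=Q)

Group B, Group A, Group B, Group A

Every 'Group A' example satisfies: channel ≤ 10. None of the 'Group B' examples do.
(power=3, channel=16, source=north, mode=pulse, tag=R) → channel = 16 → Group B.
(power=10, channel=2, source=north, mode=burst, tag=T) → channel = 2 → Group A.
(power=15, channel=13, source=north, mode=burst, tag=T) → channel = 13 → Group B.
(power=1, channel=4, source=west, mode=burst, tag=Q) → channel = 4 → Group A.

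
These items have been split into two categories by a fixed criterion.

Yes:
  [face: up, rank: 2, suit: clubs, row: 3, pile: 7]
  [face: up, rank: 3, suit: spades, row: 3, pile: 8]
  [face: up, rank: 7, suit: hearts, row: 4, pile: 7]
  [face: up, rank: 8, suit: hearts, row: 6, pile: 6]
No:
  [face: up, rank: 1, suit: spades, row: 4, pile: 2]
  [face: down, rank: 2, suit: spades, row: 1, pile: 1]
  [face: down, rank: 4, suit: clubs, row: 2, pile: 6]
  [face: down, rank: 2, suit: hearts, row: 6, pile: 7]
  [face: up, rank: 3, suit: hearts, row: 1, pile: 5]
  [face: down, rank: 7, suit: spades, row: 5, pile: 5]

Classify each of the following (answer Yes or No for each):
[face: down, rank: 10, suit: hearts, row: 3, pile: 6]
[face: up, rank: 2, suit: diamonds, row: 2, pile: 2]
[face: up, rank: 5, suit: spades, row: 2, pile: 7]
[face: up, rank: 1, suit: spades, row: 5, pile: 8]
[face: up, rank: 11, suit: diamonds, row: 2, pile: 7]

All 'Yes' examples share one property — face is up AND pile ≥ 6 — and every 'No' example lacks it.
[face: down, rank: 10, suit: hearts, row: 3, pile: 6]: face is down, pile = 6, fails this test → No.
[face: up, rank: 2, suit: diamonds, row: 2, pile: 2]: face is up, pile = 2, fails this test → No.
[face: up, rank: 5, suit: spades, row: 2, pile: 7]: face is up, pile = 7, meets the rule → Yes.
[face: up, rank: 1, suit: spades, row: 5, pile: 8]: face is up, pile = 8, meets the rule → Yes.
[face: up, rank: 11, suit: diamonds, row: 2, pile: 7]: face is up, pile = 7, meets the rule → Yes.

No, No, Yes, Yes, Yes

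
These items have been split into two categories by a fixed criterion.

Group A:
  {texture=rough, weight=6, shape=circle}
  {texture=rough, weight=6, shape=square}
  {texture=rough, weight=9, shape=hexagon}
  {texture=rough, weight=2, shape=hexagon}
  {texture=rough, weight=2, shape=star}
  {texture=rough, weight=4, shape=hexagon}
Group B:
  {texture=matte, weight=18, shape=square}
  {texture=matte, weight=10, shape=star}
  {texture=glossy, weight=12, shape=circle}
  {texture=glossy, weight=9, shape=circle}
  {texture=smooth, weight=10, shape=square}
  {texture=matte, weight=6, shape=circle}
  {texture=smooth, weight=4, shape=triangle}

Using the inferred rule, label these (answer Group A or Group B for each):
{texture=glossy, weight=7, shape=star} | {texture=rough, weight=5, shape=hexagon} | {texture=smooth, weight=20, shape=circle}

Group B, Group A, Group B

The common property of the 'Group A' items is: texture is rough. No 'Group B' item has it.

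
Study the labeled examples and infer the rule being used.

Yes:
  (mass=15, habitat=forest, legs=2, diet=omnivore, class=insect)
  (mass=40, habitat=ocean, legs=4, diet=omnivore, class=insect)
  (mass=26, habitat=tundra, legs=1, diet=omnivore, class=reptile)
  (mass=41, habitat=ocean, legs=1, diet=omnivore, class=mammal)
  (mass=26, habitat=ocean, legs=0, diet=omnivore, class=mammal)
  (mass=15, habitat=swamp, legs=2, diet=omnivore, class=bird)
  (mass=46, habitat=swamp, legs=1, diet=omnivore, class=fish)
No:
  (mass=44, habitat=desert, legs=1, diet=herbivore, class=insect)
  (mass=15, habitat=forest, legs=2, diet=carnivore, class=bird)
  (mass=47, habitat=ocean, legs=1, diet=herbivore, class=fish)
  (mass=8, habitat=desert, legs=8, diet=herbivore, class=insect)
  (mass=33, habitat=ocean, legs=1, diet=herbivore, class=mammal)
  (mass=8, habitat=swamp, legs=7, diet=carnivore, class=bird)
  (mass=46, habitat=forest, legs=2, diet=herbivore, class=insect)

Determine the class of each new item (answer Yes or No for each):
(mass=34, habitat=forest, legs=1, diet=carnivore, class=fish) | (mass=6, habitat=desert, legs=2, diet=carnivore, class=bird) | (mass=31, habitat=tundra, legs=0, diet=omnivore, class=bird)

No, No, Yes

One predicate separates the groups cleanly: diet is omnivore.
(mass=34, habitat=forest, legs=1, diet=carnivore, class=fish): diet is carnivore — does not fit, so No.
(mass=6, habitat=desert, legs=2, diet=carnivore, class=bird): diet is carnivore — does not fit, so No.
(mass=31, habitat=tundra, legs=0, diet=omnivore, class=bird): diet is omnivore — meets the rule, so Yes.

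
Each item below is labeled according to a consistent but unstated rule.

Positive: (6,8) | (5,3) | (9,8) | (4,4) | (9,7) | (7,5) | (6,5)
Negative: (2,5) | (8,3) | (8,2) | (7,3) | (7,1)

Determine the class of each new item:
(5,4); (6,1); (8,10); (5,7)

Positive, Negative, Positive, Positive

The simplest hypothesis consistent with all the labels is: |first − second| ≤ 2.
(5,4) — |5−4| = 1, hence Positive.
(6,1) — |6−1| = 5, hence Negative.
(8,10) — |8−10| = 2, hence Positive.
(5,7) — |5−7| = 2, hence Positive.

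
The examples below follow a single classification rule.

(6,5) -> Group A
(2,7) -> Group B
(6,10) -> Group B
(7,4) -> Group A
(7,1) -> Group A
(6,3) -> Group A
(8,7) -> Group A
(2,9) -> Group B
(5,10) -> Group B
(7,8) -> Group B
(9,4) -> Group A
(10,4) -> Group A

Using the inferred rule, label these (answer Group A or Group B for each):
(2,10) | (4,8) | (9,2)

Every 'Group A' example satisfies: first > second. None of the 'Group B' examples do.
(2,10) — 2 < 10, hence Group B. (4,8) — 4 < 8, hence Group B. (9,2) — 9 > 2, hence Group A.

Group B, Group B, Group A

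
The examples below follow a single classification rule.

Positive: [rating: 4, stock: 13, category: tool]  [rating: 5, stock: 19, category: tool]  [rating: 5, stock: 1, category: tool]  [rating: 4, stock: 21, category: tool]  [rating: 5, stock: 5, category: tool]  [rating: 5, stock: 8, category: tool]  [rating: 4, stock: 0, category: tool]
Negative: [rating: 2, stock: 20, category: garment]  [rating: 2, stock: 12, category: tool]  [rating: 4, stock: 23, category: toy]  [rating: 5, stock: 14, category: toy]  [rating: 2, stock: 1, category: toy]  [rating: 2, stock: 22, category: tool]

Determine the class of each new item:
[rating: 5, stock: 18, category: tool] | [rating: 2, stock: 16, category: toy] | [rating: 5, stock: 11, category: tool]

Positive, Negative, Positive

The rule appears to be: category is tool AND rating ≥ 4.
[rating: 5, stock: 18, category: tool] — category is tool, rating = 5, hence Positive. [rating: 2, stock: 16, category: toy] — category is toy, rating = 2, hence Negative. [rating: 5, stock: 11, category: tool] — category is tool, rating = 5, hence Positive.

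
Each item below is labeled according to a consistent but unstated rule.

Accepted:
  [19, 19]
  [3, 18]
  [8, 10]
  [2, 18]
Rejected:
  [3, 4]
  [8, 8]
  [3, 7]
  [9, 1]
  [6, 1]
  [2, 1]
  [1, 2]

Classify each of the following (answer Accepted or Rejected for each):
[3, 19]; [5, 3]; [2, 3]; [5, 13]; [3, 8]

'Accepted' ⟺ sum ≥ 18.
Accepted: [3, 19], since 3+19 = 22. Rejected: [5, 3], since 5+3 = 8. Rejected: [2, 3], since 2+3 = 5. Accepted: [5, 13], since 5+13 = 18. Rejected: [3, 8], since 3+8 = 11.

Accepted, Rejected, Rejected, Accepted, Rejected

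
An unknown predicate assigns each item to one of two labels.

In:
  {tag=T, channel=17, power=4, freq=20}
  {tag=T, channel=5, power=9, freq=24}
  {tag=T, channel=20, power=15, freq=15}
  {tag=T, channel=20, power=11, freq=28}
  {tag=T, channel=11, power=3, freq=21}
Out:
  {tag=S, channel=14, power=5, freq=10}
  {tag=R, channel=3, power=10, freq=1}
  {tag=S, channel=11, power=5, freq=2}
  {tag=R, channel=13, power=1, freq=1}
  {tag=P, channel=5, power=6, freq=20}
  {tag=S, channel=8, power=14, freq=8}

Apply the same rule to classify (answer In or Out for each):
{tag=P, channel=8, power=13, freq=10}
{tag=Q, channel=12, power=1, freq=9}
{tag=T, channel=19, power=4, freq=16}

Out, Out, In

Rule: tag is T. This holds for each 'In' example and fails for each 'Out' one.
{tag=P, channel=8, power=13, freq=10} — tag is P, hence Out. {tag=Q, channel=12, power=1, freq=9} — tag is Q, hence Out. {tag=T, channel=19, power=4, freq=16} — tag is T, hence In.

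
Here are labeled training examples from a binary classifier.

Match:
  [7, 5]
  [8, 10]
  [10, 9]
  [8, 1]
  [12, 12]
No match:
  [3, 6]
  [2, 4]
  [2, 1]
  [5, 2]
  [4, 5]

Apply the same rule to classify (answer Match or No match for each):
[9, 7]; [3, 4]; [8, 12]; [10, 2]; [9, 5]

Match, No match, Match, Match, Match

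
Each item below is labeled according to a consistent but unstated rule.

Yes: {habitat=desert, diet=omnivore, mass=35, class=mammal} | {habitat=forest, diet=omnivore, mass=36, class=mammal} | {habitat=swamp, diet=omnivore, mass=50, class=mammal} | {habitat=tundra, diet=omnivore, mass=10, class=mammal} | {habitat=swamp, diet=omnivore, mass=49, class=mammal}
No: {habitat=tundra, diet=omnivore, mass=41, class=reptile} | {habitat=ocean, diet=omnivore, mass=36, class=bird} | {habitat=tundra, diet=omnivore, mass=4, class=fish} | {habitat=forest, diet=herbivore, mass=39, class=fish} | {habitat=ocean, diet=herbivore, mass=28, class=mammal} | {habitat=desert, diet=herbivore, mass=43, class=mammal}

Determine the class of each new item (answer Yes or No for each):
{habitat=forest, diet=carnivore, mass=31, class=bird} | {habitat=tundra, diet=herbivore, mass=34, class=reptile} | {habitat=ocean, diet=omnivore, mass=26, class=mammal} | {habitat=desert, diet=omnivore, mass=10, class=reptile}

No, No, Yes, No

Rule: class is mammal AND diet is omnivore. This holds for each 'Yes' example and fails for each 'No' one.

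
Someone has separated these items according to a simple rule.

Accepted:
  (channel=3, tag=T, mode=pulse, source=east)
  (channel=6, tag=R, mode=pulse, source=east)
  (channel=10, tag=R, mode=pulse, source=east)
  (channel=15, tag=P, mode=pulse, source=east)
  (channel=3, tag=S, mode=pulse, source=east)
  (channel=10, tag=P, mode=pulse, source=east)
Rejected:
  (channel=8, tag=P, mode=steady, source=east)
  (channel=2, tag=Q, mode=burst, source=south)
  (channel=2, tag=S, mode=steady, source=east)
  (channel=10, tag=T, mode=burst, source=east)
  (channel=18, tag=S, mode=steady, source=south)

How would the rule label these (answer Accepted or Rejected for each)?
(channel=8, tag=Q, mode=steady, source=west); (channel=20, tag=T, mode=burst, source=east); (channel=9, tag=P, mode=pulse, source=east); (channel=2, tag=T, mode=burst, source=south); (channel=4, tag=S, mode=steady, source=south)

Rejected, Rejected, Accepted, Rejected, Rejected

All 'Accepted' examples share one property — mode is pulse — and every 'Rejected' example lacks it.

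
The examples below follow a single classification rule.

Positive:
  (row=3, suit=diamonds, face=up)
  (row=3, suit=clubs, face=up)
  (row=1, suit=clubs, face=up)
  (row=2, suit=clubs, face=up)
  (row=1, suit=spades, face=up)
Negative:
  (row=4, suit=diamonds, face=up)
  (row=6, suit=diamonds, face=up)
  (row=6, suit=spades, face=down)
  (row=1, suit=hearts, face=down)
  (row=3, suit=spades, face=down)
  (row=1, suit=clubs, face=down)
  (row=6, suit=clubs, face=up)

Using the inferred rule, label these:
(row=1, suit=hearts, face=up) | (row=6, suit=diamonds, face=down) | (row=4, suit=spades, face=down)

Positive, Negative, Negative

A rule that fits every label: face is up AND row ≤ 3 — true of each 'Positive' example, false of each 'Negative' one.
(row=1, suit=hearts, face=up) — face is up, row = 1, hence Positive. (row=6, suit=diamonds, face=down) — face is down, row = 6, hence Negative. (row=4, suit=spades, face=down) — face is down, row = 4, hence Negative.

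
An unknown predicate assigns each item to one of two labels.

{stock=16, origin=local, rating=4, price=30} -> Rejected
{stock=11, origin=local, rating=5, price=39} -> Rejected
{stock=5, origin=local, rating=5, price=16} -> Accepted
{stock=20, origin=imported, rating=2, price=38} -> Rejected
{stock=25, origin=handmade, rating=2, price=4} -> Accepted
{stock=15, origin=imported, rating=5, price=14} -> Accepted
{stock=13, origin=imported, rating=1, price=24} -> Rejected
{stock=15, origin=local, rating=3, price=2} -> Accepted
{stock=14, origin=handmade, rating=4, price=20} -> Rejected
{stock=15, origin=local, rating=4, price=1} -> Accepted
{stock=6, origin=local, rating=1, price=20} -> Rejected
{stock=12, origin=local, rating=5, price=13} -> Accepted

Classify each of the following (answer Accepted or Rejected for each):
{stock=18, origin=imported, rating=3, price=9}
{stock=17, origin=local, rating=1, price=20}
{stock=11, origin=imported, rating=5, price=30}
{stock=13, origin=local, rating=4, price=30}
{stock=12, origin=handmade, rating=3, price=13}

Accepted, Rejected, Rejected, Rejected, Accepted

Every 'Accepted' example satisfies: price ≤ 16. None of the 'Rejected' examples do.
{stock=18, origin=imported, rating=3, price=9} — price = 9, hence Accepted.
{stock=17, origin=local, rating=1, price=20} — price = 20, hence Rejected.
{stock=11, origin=imported, rating=5, price=30} — price = 30, hence Rejected.
{stock=13, origin=local, rating=4, price=30} — price = 30, hence Rejected.
{stock=12, origin=handmade, rating=3, price=13} — price = 13, hence Accepted.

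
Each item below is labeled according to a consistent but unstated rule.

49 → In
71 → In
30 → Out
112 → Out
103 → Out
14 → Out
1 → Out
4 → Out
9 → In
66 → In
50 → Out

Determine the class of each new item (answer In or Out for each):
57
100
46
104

In, Out, In, Out

'In' ⟺ digit sum ≥ 6.
57: digit sum 5+7 = 12, satisfies this → In.
100: digit sum 1+0+0 = 1, lacks this property → Out.
46: digit sum 4+6 = 10, satisfies this → In.
104: digit sum 1+0+4 = 5, lacks this property → Out.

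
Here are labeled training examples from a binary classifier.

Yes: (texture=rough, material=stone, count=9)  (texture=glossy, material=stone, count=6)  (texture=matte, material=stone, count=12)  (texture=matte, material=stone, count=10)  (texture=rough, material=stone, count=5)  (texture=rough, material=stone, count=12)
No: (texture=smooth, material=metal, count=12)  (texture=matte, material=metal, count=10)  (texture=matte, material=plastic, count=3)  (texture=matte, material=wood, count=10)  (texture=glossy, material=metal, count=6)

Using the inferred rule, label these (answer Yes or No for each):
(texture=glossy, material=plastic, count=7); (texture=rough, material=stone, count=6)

The common property of the 'Yes' items is: material is stone. No 'No' item has it.

No, Yes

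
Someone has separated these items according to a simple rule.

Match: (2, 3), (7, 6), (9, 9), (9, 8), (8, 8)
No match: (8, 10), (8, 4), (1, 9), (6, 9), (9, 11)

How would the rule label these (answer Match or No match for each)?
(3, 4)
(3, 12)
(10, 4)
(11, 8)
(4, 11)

Match, No match, No match, No match, No match

The common property of the 'Match' items is: |first − second| ≤ 1. No 'No match' item has it.
Match: (3, 4), since |3−4| = 1.
No match: (3, 12), since |3−12| = 9.
No match: (10, 4), since |10−4| = 6.
No match: (11, 8), since |11−8| = 3.
No match: (4, 11), since |4−11| = 7.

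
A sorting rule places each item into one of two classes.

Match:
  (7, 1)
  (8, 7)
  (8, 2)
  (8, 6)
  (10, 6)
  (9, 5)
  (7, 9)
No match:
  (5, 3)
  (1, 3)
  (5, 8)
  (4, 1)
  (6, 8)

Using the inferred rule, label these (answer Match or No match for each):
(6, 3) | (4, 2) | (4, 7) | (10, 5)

The rule appears to be: first ≥ 7.
(6, 3) — first 6, hence No match. (4, 2) — first 4, hence No match. (4, 7) — first 4, hence No match. (10, 5) — first 10, hence Match.

No match, No match, No match, Match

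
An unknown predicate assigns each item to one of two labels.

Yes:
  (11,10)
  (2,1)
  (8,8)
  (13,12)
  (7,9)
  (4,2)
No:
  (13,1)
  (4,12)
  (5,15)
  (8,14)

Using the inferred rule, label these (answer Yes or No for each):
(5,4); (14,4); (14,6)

All 'Yes' examples share one property — |first − second| ≤ 2 — and every 'No' example lacks it.
(5,4): |5−4| = 1, meets the rule → Yes. (14,4): |14−4| = 10, lacks this property → No. (14,6): |14−6| = 8, lacks this property → No.

Yes, No, No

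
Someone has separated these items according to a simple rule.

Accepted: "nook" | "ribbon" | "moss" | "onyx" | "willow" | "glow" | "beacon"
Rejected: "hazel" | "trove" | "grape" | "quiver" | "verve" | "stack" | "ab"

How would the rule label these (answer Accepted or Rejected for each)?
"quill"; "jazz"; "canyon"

Rejected, Rejected, Accepted

One predicate separates the groups cleanly: even length AND contains 'o'.
"quill" — length 5, no 'o', hence Rejected.
"jazz" — length 4, no 'o', hence Rejected.
"canyon" — length 6, has 'o', hence Accepted.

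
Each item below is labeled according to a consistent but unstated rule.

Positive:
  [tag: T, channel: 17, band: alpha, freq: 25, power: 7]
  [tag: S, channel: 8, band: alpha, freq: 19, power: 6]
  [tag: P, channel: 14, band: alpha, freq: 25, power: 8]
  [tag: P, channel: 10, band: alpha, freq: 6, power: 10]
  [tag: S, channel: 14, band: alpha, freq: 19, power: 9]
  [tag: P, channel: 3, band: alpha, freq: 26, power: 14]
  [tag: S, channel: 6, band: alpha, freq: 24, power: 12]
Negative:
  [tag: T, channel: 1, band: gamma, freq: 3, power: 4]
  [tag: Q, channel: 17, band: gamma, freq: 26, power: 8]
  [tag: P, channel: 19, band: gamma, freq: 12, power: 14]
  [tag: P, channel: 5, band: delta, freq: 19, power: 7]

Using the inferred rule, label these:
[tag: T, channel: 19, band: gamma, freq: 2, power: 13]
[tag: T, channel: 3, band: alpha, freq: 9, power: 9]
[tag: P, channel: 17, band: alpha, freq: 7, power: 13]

Negative, Positive, Positive

Comparing the two groups points to one rule — band is alpha.
[tag: T, channel: 19, band: gamma, freq: 2, power: 13] → band is gamma → Negative.
[tag: T, channel: 3, band: alpha, freq: 9, power: 9] → band is alpha → Positive.
[tag: P, channel: 17, band: alpha, freq: 7, power: 13] → band is alpha → Positive.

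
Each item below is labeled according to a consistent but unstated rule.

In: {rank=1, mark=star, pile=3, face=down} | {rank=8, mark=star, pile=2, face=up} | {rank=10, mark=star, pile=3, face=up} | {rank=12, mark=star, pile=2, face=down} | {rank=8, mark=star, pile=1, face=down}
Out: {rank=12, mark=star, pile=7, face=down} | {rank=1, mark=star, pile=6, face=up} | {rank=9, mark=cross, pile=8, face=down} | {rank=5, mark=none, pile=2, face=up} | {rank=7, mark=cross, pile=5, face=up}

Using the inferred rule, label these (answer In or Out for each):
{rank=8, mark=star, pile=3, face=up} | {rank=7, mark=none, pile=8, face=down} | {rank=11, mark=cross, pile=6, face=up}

A rule that fits every label: mark is star AND pile ≤ 3 — true of each 'In' example, false of each 'Out' one.
{rank=8, mark=star, pile=3, face=up}: mark is star, pile = 3, passes → In.
{rank=7, mark=none, pile=8, face=down}: mark is none, pile = 8, does not pass → Out.
{rank=11, mark=cross, pile=6, face=up}: mark is cross, pile = 6, does not pass → Out.

In, Out, Out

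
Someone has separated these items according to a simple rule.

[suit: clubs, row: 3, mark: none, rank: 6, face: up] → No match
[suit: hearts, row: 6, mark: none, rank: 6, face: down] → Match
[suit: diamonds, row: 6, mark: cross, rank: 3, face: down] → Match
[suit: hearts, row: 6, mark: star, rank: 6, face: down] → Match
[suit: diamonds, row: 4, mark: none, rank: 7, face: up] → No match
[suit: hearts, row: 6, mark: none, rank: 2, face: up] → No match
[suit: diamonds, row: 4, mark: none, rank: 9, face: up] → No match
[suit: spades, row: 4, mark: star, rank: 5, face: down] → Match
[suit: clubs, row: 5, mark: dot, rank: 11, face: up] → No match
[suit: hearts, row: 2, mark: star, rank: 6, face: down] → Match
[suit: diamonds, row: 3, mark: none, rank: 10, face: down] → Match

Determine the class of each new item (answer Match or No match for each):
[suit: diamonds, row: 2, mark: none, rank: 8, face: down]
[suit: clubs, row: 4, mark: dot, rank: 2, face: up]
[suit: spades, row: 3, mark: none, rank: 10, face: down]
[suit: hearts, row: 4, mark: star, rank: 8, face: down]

Match, No match, Match, Match

The simplest hypothesis consistent with all the labels is: face is down.
[suit: diamonds, row: 2, mark: none, rank: 8, face: down]: face is down — has this property, so Match. [suit: clubs, row: 4, mark: dot, rank: 2, face: up]: face is up — does not pass, so No match. [suit: spades, row: 3, mark: none, rank: 10, face: down]: face is down — has this property, so Match. [suit: hearts, row: 4, mark: star, rank: 8, face: down]: face is down — has this property, so Match.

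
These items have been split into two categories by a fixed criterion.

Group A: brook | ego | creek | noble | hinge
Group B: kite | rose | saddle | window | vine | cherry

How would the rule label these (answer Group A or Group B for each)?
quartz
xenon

Rule: odd length. This holds for each 'Group A' example and fails for each 'Group B' one.
quartz → length 6 → Group B.
xenon → length 5 → Group A.

Group B, Group A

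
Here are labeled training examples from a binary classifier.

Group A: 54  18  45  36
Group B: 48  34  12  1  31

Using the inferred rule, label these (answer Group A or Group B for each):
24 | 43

Group B, Group B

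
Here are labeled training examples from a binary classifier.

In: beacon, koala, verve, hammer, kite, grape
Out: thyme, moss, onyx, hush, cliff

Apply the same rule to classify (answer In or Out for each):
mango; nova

In, In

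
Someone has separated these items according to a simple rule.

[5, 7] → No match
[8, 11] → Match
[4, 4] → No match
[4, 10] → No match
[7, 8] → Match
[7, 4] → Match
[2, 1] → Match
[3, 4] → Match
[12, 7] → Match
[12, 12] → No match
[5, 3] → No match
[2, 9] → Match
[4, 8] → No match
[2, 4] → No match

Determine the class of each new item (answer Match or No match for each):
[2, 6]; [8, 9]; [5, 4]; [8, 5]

No match, Match, Match, Match

All 'Match' examples share one property — sum is odd — and every 'No match' example lacks it.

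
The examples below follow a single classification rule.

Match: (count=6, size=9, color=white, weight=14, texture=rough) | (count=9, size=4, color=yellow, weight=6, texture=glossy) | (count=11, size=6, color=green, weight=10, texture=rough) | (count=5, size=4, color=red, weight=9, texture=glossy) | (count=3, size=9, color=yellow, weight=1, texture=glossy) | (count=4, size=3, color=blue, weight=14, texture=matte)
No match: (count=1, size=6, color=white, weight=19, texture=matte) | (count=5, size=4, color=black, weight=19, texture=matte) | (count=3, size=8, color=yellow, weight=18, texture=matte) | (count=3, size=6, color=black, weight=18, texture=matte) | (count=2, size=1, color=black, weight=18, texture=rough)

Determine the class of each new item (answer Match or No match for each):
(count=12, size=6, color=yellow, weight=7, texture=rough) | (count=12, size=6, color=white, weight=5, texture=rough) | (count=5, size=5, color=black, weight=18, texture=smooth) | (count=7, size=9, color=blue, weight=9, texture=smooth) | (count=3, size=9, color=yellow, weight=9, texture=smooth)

The pattern is that an item is 'Match' exactly when: weight ≤ 14.
(count=12, size=6, color=yellow, weight=7, texture=rough) — weight = 7, hence Match. (count=12, size=6, color=white, weight=5, texture=rough) — weight = 5, hence Match. (count=5, size=5, color=black, weight=18, texture=smooth) — weight = 18, hence No match. (count=7, size=9, color=blue, weight=9, texture=smooth) — weight = 9, hence Match. (count=3, size=9, color=yellow, weight=9, texture=smooth) — weight = 9, hence Match.

Match, Match, No match, Match, Match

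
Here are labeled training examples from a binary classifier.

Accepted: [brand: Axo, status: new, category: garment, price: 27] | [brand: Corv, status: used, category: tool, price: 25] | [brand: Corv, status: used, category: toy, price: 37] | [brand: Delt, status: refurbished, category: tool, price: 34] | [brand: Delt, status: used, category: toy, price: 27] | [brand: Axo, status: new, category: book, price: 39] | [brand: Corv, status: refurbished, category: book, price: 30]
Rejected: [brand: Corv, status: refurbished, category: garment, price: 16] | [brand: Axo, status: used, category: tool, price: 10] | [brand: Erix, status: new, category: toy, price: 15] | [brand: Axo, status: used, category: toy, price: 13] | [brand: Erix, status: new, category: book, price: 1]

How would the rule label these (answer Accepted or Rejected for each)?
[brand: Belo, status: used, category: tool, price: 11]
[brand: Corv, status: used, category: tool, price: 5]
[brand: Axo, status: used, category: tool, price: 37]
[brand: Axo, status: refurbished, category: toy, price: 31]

Rejected, Rejected, Accepted, Accepted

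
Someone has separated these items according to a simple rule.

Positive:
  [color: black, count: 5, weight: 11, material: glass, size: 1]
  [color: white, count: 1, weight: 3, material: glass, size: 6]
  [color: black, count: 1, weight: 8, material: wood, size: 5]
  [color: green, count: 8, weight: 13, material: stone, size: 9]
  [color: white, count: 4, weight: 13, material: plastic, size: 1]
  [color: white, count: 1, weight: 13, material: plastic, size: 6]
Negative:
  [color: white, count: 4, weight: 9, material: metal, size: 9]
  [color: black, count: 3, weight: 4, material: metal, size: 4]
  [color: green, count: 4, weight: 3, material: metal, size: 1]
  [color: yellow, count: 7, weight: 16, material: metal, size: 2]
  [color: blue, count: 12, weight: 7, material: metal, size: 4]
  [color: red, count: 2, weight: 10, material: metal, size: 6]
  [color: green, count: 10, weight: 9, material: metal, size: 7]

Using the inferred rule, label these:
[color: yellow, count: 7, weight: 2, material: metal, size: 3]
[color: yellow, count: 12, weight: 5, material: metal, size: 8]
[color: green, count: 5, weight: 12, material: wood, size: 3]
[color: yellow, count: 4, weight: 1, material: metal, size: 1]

Negative, Negative, Positive, Negative

Looking at the examples, the only property every 'Positive' case has and every 'Negative' case lacks is: material is not metal.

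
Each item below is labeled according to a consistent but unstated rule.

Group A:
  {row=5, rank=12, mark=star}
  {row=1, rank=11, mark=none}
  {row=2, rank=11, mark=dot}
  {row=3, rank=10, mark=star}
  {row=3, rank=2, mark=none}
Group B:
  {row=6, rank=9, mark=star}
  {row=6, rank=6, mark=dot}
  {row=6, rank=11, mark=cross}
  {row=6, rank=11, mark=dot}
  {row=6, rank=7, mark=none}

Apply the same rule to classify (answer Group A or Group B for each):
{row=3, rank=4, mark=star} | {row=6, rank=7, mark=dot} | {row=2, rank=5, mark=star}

Group A, Group B, Group A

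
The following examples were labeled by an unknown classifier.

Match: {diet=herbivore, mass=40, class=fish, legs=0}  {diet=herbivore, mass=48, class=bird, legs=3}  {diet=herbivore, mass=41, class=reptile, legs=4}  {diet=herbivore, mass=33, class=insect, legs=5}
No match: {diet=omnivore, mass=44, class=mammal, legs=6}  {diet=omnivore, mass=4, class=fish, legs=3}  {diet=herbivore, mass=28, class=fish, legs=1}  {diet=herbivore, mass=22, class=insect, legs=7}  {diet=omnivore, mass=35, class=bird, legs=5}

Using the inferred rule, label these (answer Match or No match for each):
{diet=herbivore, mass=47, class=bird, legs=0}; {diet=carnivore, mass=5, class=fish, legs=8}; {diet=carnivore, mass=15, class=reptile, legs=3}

Match, No match, No match

One predicate separates the groups cleanly: diet is herbivore AND mass ≥ 33.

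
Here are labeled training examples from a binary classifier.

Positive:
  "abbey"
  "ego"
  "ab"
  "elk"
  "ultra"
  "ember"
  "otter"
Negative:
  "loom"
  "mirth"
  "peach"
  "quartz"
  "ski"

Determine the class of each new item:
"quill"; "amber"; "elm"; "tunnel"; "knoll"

The rule appears to be: starts with a vowel.

Negative, Positive, Positive, Negative, Negative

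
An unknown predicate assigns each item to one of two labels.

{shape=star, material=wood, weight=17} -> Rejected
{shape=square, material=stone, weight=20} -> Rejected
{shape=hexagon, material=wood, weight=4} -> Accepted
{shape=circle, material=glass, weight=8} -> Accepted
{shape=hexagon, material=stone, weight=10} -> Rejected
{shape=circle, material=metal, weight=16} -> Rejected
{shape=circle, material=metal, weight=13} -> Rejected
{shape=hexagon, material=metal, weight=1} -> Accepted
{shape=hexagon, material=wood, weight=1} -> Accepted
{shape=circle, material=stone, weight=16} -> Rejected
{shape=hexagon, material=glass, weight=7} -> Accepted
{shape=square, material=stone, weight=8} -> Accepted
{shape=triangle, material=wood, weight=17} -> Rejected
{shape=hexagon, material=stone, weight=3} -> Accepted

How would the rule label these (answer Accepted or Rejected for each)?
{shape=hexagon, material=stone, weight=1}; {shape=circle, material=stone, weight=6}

Accepted, Accepted

The pattern is that an item is 'Accepted' exactly when: weight ≤ 8.
{shape=hexagon, material=stone, weight=1} → weight = 1 → Accepted.
{shape=circle, material=stone, weight=6} → weight = 6 → Accepted.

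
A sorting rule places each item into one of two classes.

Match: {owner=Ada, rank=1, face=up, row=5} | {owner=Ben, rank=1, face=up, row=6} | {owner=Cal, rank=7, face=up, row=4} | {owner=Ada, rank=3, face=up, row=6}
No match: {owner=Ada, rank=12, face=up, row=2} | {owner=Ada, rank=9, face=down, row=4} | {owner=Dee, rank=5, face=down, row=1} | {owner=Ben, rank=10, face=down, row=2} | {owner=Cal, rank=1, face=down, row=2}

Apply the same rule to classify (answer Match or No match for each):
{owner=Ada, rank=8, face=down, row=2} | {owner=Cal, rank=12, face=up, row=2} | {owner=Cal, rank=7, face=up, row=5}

No match, No match, Match

One predicate separates the groups cleanly: face is up AND row ≥ 4.
{owner=Ada, rank=8, face=down, row=2} → face is down, row = 2 → No match. {owner=Cal, rank=12, face=up, row=2} → face is up, row = 2 → No match. {owner=Cal, rank=7, face=up, row=5} → face is up, row = 5 → Match.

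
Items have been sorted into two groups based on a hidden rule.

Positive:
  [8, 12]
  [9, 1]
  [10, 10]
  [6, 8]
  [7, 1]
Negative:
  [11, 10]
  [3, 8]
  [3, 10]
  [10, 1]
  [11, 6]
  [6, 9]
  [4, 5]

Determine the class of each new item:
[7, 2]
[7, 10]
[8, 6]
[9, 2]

Negative, Negative, Positive, Negative

The rule appears to be: sum is even.
[7, 2]: Negative (7+2 = 9).
[7, 10]: Negative (7+10 = 17).
[8, 6]: Positive (8+6 = 14).
[9, 2]: Negative (9+2 = 11).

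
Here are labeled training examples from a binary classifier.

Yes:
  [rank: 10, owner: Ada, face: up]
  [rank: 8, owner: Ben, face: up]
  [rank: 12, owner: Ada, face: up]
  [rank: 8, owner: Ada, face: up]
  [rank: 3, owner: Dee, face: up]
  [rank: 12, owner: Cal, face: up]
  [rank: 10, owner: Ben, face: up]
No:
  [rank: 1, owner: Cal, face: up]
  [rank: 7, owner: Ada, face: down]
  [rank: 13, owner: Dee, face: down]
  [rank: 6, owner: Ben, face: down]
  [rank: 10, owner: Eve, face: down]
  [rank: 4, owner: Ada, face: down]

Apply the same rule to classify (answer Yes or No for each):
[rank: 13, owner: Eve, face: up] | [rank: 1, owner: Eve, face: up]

Yes, No

The distinguishing property — face is up AND rank ≥ 3 — holds for all the 'Yes' cases and none of the 'No' cases.
[rank: 13, owner: Eve, face: up] — face is up, rank = 13, hence Yes.
[rank: 1, owner: Eve, face: up] — face is up, rank = 1, hence No.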